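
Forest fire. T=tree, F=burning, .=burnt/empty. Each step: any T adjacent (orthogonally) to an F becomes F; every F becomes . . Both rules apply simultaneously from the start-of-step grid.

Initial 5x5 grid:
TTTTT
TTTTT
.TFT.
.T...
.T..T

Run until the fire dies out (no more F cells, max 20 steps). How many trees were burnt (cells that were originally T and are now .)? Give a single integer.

Step 1: +3 fires, +1 burnt (F count now 3)
Step 2: +4 fires, +3 burnt (F count now 4)
Step 3: +5 fires, +4 burnt (F count now 5)
Step 4: +2 fires, +5 burnt (F count now 2)
Step 5: +0 fires, +2 burnt (F count now 0)
Fire out after step 5
Initially T: 15, now '.': 24
Total burnt (originally-T cells now '.'): 14

Answer: 14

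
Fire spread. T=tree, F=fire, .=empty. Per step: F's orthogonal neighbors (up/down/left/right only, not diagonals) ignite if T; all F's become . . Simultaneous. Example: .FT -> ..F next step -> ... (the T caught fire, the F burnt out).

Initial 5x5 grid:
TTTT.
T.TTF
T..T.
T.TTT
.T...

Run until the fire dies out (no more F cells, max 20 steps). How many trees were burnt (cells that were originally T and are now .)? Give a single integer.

Step 1: +1 fires, +1 burnt (F count now 1)
Step 2: +3 fires, +1 burnt (F count now 3)
Step 3: +2 fires, +3 burnt (F count now 2)
Step 4: +3 fires, +2 burnt (F count now 3)
Step 5: +1 fires, +3 burnt (F count now 1)
Step 6: +1 fires, +1 burnt (F count now 1)
Step 7: +1 fires, +1 burnt (F count now 1)
Step 8: +1 fires, +1 burnt (F count now 1)
Step 9: +0 fires, +1 burnt (F count now 0)
Fire out after step 9
Initially T: 14, now '.': 24
Total burnt (originally-T cells now '.'): 13

Answer: 13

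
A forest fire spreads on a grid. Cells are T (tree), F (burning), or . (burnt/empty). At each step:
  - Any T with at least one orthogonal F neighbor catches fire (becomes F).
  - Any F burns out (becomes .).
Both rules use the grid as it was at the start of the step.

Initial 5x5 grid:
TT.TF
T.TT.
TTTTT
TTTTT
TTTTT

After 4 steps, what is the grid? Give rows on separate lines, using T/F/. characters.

Step 1: 1 trees catch fire, 1 burn out
  TT.F.
  T.TT.
  TTTTT
  TTTTT
  TTTTT
Step 2: 1 trees catch fire, 1 burn out
  TT...
  T.TF.
  TTTTT
  TTTTT
  TTTTT
Step 3: 2 trees catch fire, 1 burn out
  TT...
  T.F..
  TTTFT
  TTTTT
  TTTTT
Step 4: 3 trees catch fire, 2 burn out
  TT...
  T....
  TTF.F
  TTTFT
  TTTTT

TT...
T....
TTF.F
TTTFT
TTTTT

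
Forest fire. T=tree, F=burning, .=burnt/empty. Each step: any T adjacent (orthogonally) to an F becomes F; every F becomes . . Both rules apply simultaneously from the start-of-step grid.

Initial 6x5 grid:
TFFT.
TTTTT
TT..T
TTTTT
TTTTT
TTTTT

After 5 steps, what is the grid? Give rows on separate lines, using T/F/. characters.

Step 1: 4 trees catch fire, 2 burn out
  F..F.
  TFFTT
  TT..T
  TTTTT
  TTTTT
  TTTTT
Step 2: 3 trees catch fire, 4 burn out
  .....
  F..FT
  TF..T
  TTTTT
  TTTTT
  TTTTT
Step 3: 3 trees catch fire, 3 burn out
  .....
  ....F
  F...T
  TFTTT
  TTTTT
  TTTTT
Step 4: 4 trees catch fire, 3 burn out
  .....
  .....
  ....F
  F.FTT
  TFTTT
  TTTTT
Step 5: 5 trees catch fire, 4 burn out
  .....
  .....
  .....
  ...FF
  F.FTT
  TFTTT

.....
.....
.....
...FF
F.FTT
TFTTT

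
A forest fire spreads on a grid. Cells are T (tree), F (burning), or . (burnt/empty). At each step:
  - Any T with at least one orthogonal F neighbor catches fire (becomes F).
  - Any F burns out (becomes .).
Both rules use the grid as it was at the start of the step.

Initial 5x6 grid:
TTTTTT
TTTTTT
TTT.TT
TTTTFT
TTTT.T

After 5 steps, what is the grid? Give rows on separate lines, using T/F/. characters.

Step 1: 3 trees catch fire, 1 burn out
  TTTTTT
  TTTTTT
  TTT.FT
  TTTF.F
  TTTT.T
Step 2: 5 trees catch fire, 3 burn out
  TTTTTT
  TTTTFT
  TTT..F
  TTF...
  TTTF.F
Step 3: 6 trees catch fire, 5 burn out
  TTTTFT
  TTTF.F
  TTF...
  TF....
  TTF...
Step 4: 6 trees catch fire, 6 burn out
  TTTF.F
  TTF...
  TF....
  F.....
  TF....
Step 5: 4 trees catch fire, 6 burn out
  TTF...
  TF....
  F.....
  ......
  F.....

TTF...
TF....
F.....
......
F.....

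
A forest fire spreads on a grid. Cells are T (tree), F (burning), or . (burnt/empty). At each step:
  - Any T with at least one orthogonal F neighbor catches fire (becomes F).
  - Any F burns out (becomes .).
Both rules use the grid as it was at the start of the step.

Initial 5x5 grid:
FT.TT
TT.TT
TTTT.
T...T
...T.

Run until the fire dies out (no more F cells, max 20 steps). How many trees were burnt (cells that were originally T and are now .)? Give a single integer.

Answer: 12

Derivation:
Step 1: +2 fires, +1 burnt (F count now 2)
Step 2: +2 fires, +2 burnt (F count now 2)
Step 3: +2 fires, +2 burnt (F count now 2)
Step 4: +1 fires, +2 burnt (F count now 1)
Step 5: +1 fires, +1 burnt (F count now 1)
Step 6: +1 fires, +1 burnt (F count now 1)
Step 7: +2 fires, +1 burnt (F count now 2)
Step 8: +1 fires, +2 burnt (F count now 1)
Step 9: +0 fires, +1 burnt (F count now 0)
Fire out after step 9
Initially T: 14, now '.': 23
Total burnt (originally-T cells now '.'): 12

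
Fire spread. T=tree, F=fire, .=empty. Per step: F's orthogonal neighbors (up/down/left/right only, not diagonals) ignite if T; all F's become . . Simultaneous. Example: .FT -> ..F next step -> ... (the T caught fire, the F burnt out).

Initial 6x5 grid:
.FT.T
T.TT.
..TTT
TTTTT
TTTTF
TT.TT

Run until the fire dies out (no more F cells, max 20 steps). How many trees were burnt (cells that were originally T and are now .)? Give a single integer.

Step 1: +4 fires, +2 burnt (F count now 4)
Step 2: +5 fires, +4 burnt (F count now 5)
Step 3: +5 fires, +5 burnt (F count now 5)
Step 4: +3 fires, +5 burnt (F count now 3)
Step 5: +2 fires, +3 burnt (F count now 2)
Step 6: +0 fires, +2 burnt (F count now 0)
Fire out after step 6
Initially T: 21, now '.': 28
Total burnt (originally-T cells now '.'): 19

Answer: 19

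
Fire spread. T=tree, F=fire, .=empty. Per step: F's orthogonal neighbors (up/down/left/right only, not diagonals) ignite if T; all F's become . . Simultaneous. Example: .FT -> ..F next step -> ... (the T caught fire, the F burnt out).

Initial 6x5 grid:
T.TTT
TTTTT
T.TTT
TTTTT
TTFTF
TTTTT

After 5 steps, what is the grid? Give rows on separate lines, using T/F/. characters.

Step 1: 6 trees catch fire, 2 burn out
  T.TTT
  TTTTT
  T.TTT
  TTFTF
  TF.F.
  TTFTF
Step 2: 7 trees catch fire, 6 burn out
  T.TTT
  TTTTT
  T.FTF
  TF.F.
  F....
  TF.F.
Step 3: 5 trees catch fire, 7 burn out
  T.TTT
  TTFTF
  T..F.
  F....
  .....
  F....
Step 4: 5 trees catch fire, 5 burn out
  T.FTF
  TF.F.
  F....
  .....
  .....
  .....
Step 5: 2 trees catch fire, 5 burn out
  T..F.
  F....
  .....
  .....
  .....
  .....

T..F.
F....
.....
.....
.....
.....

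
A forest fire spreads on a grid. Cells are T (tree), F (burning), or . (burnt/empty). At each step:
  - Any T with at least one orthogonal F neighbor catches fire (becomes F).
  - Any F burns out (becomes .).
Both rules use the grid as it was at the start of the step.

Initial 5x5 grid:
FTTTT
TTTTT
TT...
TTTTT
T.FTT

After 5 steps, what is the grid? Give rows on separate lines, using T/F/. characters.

Step 1: 4 trees catch fire, 2 burn out
  .FTTT
  FTTTT
  TT...
  TTFTT
  T..FT
Step 2: 6 trees catch fire, 4 burn out
  ..FTT
  .FTTT
  FT...
  TF.FT
  T...F
Step 3: 5 trees catch fire, 6 burn out
  ...FT
  ..FTT
  .F...
  F...F
  T....
Step 4: 3 trees catch fire, 5 burn out
  ....F
  ...FT
  .....
  .....
  F....
Step 5: 1 trees catch fire, 3 burn out
  .....
  ....F
  .....
  .....
  .....

.....
....F
.....
.....
.....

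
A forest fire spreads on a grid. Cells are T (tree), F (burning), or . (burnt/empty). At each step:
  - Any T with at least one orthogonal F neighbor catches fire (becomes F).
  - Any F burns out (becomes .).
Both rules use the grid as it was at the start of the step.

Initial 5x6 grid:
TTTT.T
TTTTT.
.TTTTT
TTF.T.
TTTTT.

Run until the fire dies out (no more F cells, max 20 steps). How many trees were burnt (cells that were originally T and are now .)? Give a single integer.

Step 1: +3 fires, +1 burnt (F count now 3)
Step 2: +6 fires, +3 burnt (F count now 6)
Step 3: +6 fires, +6 burnt (F count now 6)
Step 4: +6 fires, +6 burnt (F count now 6)
Step 5: +1 fires, +6 burnt (F count now 1)
Step 6: +0 fires, +1 burnt (F count now 0)
Fire out after step 6
Initially T: 23, now '.': 29
Total burnt (originally-T cells now '.'): 22

Answer: 22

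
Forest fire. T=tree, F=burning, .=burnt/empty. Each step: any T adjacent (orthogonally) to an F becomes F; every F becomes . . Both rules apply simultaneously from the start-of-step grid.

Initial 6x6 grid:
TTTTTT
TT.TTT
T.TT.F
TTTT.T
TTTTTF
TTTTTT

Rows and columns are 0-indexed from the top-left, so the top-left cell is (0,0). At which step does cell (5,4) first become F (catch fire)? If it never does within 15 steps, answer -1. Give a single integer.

Step 1: cell (5,4)='T' (+4 fires, +2 burnt)
Step 2: cell (5,4)='F' (+4 fires, +4 burnt)
  -> target ignites at step 2
Step 3: cell (5,4)='.' (+5 fires, +4 burnt)
Step 4: cell (5,4)='.' (+5 fires, +5 burnt)
Step 5: cell (5,4)='.' (+5 fires, +5 burnt)
Step 6: cell (5,4)='.' (+3 fires, +5 burnt)
Step 7: cell (5,4)='.' (+3 fires, +3 burnt)
Step 8: cell (5,4)='.' (+1 fires, +3 burnt)
Step 9: cell (5,4)='.' (+0 fires, +1 burnt)
  fire out at step 9

2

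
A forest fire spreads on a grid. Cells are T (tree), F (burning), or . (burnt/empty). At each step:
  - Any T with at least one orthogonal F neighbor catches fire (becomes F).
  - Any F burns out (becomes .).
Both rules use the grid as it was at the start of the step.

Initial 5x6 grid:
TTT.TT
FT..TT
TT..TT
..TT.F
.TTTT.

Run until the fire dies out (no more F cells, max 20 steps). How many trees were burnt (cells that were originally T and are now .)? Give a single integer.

Step 1: +4 fires, +2 burnt (F count now 4)
Step 2: +4 fires, +4 burnt (F count now 4)
Step 3: +3 fires, +4 burnt (F count now 3)
Step 4: +1 fires, +3 burnt (F count now 1)
Step 5: +0 fires, +1 burnt (F count now 0)
Fire out after step 5
Initially T: 18, now '.': 24
Total burnt (originally-T cells now '.'): 12

Answer: 12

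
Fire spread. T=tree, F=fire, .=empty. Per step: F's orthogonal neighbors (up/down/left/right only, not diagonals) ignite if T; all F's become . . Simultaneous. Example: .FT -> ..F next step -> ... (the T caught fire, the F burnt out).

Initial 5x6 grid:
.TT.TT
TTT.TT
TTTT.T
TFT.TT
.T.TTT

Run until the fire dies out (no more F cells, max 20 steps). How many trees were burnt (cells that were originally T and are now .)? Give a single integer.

Step 1: +4 fires, +1 burnt (F count now 4)
Step 2: +3 fires, +4 burnt (F count now 3)
Step 3: +4 fires, +3 burnt (F count now 4)
Step 4: +1 fires, +4 burnt (F count now 1)
Step 5: +0 fires, +1 burnt (F count now 0)
Fire out after step 5
Initially T: 22, now '.': 20
Total burnt (originally-T cells now '.'): 12

Answer: 12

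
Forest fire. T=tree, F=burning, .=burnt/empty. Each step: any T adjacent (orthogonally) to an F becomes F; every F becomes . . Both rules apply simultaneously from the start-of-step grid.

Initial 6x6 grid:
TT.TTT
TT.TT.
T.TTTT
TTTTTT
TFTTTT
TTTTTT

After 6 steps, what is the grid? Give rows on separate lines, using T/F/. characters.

Step 1: 4 trees catch fire, 1 burn out
  TT.TTT
  TT.TT.
  T.TTTT
  TFTTTT
  F.FTTT
  TFTTTT
Step 2: 5 trees catch fire, 4 burn out
  TT.TTT
  TT.TT.
  T.TTTT
  F.FTTT
  ...FTT
  F.FTTT
Step 3: 5 trees catch fire, 5 burn out
  TT.TTT
  TT.TT.
  F.FTTT
  ...FTT
  ....FT
  ...FTT
Step 4: 5 trees catch fire, 5 burn out
  TT.TTT
  FT.TT.
  ...FTT
  ....FT
  .....F
  ....FT
Step 5: 6 trees catch fire, 5 burn out
  FT.TTT
  .F.FT.
  ....FT
  .....F
  ......
  .....F
Step 6: 4 trees catch fire, 6 burn out
  .F.FTT
  ....F.
  .....F
  ......
  ......
  ......

.F.FTT
....F.
.....F
......
......
......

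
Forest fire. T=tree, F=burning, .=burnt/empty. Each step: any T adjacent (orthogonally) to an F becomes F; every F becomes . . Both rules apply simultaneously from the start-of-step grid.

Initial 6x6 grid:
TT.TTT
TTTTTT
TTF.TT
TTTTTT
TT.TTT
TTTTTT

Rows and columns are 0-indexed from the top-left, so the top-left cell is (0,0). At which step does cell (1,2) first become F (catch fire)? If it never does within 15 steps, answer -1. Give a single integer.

Step 1: cell (1,2)='F' (+3 fires, +1 burnt)
  -> target ignites at step 1
Step 2: cell (1,2)='.' (+5 fires, +3 burnt)
Step 3: cell (1,2)='.' (+8 fires, +5 burnt)
Step 4: cell (1,2)='.' (+9 fires, +8 burnt)
Step 5: cell (1,2)='.' (+6 fires, +9 burnt)
Step 6: cell (1,2)='.' (+1 fires, +6 burnt)
Step 7: cell (1,2)='.' (+0 fires, +1 burnt)
  fire out at step 7

1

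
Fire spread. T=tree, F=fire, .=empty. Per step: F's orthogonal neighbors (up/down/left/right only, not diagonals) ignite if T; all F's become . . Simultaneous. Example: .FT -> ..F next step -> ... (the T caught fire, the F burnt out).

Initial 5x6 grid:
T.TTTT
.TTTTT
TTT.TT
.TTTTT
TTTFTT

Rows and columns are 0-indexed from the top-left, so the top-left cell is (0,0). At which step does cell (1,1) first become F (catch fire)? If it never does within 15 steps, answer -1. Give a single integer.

Step 1: cell (1,1)='T' (+3 fires, +1 burnt)
Step 2: cell (1,1)='T' (+4 fires, +3 burnt)
Step 3: cell (1,1)='T' (+5 fires, +4 burnt)
Step 4: cell (1,1)='T' (+4 fires, +5 burnt)
Step 5: cell (1,1)='F' (+6 fires, +4 burnt)
  -> target ignites at step 5
Step 6: cell (1,1)='.' (+2 fires, +6 burnt)
Step 7: cell (1,1)='.' (+0 fires, +2 burnt)
  fire out at step 7

5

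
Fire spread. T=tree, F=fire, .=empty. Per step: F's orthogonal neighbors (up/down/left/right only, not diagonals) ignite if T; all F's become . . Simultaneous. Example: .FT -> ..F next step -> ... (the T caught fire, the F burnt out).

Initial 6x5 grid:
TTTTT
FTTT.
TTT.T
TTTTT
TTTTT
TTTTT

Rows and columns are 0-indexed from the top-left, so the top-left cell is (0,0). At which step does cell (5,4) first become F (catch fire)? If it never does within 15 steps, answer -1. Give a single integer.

Step 1: cell (5,4)='T' (+3 fires, +1 burnt)
Step 2: cell (5,4)='T' (+4 fires, +3 burnt)
Step 3: cell (5,4)='T' (+5 fires, +4 burnt)
Step 4: cell (5,4)='T' (+4 fires, +5 burnt)
Step 5: cell (5,4)='T' (+4 fires, +4 burnt)
Step 6: cell (5,4)='T' (+3 fires, +4 burnt)
Step 7: cell (5,4)='T' (+3 fires, +3 burnt)
Step 8: cell (5,4)='F' (+1 fires, +3 burnt)
  -> target ignites at step 8
Step 9: cell (5,4)='.' (+0 fires, +1 burnt)
  fire out at step 9

8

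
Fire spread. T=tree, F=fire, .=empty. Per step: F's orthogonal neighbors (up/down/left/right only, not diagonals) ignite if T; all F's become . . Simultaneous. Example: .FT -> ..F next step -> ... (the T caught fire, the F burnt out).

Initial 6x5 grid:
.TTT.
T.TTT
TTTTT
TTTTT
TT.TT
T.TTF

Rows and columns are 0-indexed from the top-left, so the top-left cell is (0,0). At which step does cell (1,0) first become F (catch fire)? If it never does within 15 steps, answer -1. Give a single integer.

Step 1: cell (1,0)='T' (+2 fires, +1 burnt)
Step 2: cell (1,0)='T' (+3 fires, +2 burnt)
Step 3: cell (1,0)='T' (+2 fires, +3 burnt)
Step 4: cell (1,0)='T' (+3 fires, +2 burnt)
Step 5: cell (1,0)='T' (+3 fires, +3 burnt)
Step 6: cell (1,0)='T' (+5 fires, +3 burnt)
Step 7: cell (1,0)='T' (+3 fires, +5 burnt)
Step 8: cell (1,0)='F' (+3 fires, +3 burnt)
  -> target ignites at step 8
Step 9: cell (1,0)='.' (+0 fires, +3 burnt)
  fire out at step 9

8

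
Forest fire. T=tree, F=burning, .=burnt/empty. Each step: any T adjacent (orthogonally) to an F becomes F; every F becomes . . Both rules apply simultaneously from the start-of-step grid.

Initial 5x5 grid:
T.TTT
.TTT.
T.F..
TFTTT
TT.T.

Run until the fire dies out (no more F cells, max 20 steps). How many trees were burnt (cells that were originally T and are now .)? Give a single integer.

Step 1: +4 fires, +2 burnt (F count now 4)
Step 2: +6 fires, +4 burnt (F count now 6)
Step 3: +3 fires, +6 burnt (F count now 3)
Step 4: +1 fires, +3 burnt (F count now 1)
Step 5: +0 fires, +1 burnt (F count now 0)
Fire out after step 5
Initially T: 15, now '.': 24
Total burnt (originally-T cells now '.'): 14

Answer: 14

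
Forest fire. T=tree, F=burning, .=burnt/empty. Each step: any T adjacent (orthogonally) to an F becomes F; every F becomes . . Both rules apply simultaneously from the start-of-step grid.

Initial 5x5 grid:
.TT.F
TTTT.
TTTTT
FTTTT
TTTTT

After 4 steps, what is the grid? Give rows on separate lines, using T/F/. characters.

Step 1: 3 trees catch fire, 2 burn out
  .TT..
  TTTT.
  FTTTT
  .FTTT
  FTTTT
Step 2: 4 trees catch fire, 3 burn out
  .TT..
  FTTT.
  .FTTT
  ..FTT
  .FTTT
Step 3: 4 trees catch fire, 4 burn out
  .TT..
  .FTT.
  ..FTT
  ...FT
  ..FTT
Step 4: 5 trees catch fire, 4 burn out
  .FT..
  ..FT.
  ...FT
  ....F
  ...FT

.FT..
..FT.
...FT
....F
...FT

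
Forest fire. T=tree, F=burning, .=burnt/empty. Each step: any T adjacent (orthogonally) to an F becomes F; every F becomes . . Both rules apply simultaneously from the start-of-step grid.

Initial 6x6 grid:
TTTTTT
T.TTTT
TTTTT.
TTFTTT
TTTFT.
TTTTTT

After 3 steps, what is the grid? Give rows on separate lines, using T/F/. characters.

Step 1: 6 trees catch fire, 2 burn out
  TTTTTT
  T.TTTT
  TTFTT.
  TF.FTT
  TTF.F.
  TTTFTT
Step 2: 8 trees catch fire, 6 burn out
  TTTTTT
  T.FTTT
  TF.FT.
  F...FT
  TF....
  TTF.FT
Step 3: 8 trees catch fire, 8 burn out
  TTFTTT
  T..FTT
  F...F.
  .....F
  F.....
  TF...F

TTFTTT
T..FTT
F...F.
.....F
F.....
TF...F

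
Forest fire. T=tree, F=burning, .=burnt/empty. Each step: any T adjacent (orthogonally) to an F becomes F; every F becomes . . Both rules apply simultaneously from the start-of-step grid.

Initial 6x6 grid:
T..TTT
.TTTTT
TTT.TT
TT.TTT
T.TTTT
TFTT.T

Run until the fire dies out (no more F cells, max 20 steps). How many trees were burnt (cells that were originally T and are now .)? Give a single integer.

Answer: 27

Derivation:
Step 1: +2 fires, +1 burnt (F count now 2)
Step 2: +3 fires, +2 burnt (F count now 3)
Step 3: +2 fires, +3 burnt (F count now 2)
Step 4: +4 fires, +2 burnt (F count now 4)
Step 5: +3 fires, +4 burnt (F count now 3)
Step 6: +5 fires, +3 burnt (F count now 5)
Step 7: +3 fires, +5 burnt (F count now 3)
Step 8: +3 fires, +3 burnt (F count now 3)
Step 9: +2 fires, +3 burnt (F count now 2)
Step 10: +0 fires, +2 burnt (F count now 0)
Fire out after step 10
Initially T: 28, now '.': 35
Total burnt (originally-T cells now '.'): 27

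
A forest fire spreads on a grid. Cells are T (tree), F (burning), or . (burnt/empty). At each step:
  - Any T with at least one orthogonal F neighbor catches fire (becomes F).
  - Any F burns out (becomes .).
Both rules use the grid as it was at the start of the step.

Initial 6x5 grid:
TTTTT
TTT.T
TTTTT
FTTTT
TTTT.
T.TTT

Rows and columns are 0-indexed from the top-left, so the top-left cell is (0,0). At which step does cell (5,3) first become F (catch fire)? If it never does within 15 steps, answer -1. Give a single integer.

Step 1: cell (5,3)='T' (+3 fires, +1 burnt)
Step 2: cell (5,3)='T' (+5 fires, +3 burnt)
Step 3: cell (5,3)='T' (+5 fires, +5 burnt)
Step 4: cell (5,3)='T' (+6 fires, +5 burnt)
Step 5: cell (5,3)='F' (+3 fires, +6 burnt)
  -> target ignites at step 5
Step 6: cell (5,3)='.' (+3 fires, +3 burnt)
Step 7: cell (5,3)='.' (+1 fires, +3 burnt)
Step 8: cell (5,3)='.' (+0 fires, +1 burnt)
  fire out at step 8

5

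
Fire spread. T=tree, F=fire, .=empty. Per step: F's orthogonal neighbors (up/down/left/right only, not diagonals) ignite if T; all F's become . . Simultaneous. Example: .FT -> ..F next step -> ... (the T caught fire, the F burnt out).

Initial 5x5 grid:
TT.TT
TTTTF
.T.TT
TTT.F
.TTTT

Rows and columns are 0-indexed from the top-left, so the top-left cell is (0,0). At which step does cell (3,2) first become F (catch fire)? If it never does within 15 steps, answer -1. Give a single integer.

Step 1: cell (3,2)='T' (+4 fires, +2 burnt)
Step 2: cell (3,2)='T' (+4 fires, +4 burnt)
Step 3: cell (3,2)='T' (+2 fires, +4 burnt)
Step 4: cell (3,2)='F' (+5 fires, +2 burnt)
  -> target ignites at step 4
Step 5: cell (3,2)='.' (+2 fires, +5 burnt)
Step 6: cell (3,2)='.' (+1 fires, +2 burnt)
Step 7: cell (3,2)='.' (+0 fires, +1 burnt)
  fire out at step 7

4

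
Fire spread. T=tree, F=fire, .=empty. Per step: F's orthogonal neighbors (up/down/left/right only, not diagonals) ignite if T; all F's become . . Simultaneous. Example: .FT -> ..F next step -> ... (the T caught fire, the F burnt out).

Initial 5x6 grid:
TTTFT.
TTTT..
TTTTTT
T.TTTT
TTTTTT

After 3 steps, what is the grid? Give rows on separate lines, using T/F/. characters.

Step 1: 3 trees catch fire, 1 burn out
  TTF.F.
  TTTF..
  TTTTTT
  T.TTTT
  TTTTTT
Step 2: 3 trees catch fire, 3 burn out
  TF....
  TTF...
  TTTFTT
  T.TTTT
  TTTTTT
Step 3: 5 trees catch fire, 3 burn out
  F.....
  TF....
  TTF.FT
  T.TFTT
  TTTTTT

F.....
TF....
TTF.FT
T.TFTT
TTTTTT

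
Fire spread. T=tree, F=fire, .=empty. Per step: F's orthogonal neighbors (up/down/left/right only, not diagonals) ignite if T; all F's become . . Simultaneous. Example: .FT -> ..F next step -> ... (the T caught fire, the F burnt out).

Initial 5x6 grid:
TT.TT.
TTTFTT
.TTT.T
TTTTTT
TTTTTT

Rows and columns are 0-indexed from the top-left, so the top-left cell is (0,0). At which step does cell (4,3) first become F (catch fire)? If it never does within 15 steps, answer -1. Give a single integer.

Step 1: cell (4,3)='T' (+4 fires, +1 burnt)
Step 2: cell (4,3)='T' (+5 fires, +4 burnt)
Step 3: cell (4,3)='F' (+7 fires, +5 burnt)
  -> target ignites at step 3
Step 4: cell (4,3)='.' (+5 fires, +7 burnt)
Step 5: cell (4,3)='.' (+3 fires, +5 burnt)
Step 6: cell (4,3)='.' (+1 fires, +3 burnt)
Step 7: cell (4,3)='.' (+0 fires, +1 burnt)
  fire out at step 7

3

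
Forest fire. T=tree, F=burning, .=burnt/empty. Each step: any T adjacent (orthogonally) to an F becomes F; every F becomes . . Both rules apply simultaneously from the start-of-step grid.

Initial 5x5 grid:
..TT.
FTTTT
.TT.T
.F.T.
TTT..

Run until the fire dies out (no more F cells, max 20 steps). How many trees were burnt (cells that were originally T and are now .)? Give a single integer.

Step 1: +3 fires, +2 burnt (F count now 3)
Step 2: +4 fires, +3 burnt (F count now 4)
Step 3: +2 fires, +4 burnt (F count now 2)
Step 4: +2 fires, +2 burnt (F count now 2)
Step 5: +1 fires, +2 burnt (F count now 1)
Step 6: +0 fires, +1 burnt (F count now 0)
Fire out after step 6
Initially T: 13, now '.': 24
Total burnt (originally-T cells now '.'): 12

Answer: 12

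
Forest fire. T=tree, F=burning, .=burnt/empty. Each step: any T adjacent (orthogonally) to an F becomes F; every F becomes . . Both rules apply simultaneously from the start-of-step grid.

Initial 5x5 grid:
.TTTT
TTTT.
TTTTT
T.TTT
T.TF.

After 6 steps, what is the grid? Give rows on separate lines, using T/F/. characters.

Step 1: 2 trees catch fire, 1 burn out
  .TTTT
  TTTT.
  TTTTT
  T.TFT
  T.F..
Step 2: 3 trees catch fire, 2 burn out
  .TTTT
  TTTT.
  TTTFT
  T.F.F
  T....
Step 3: 3 trees catch fire, 3 burn out
  .TTTT
  TTTF.
  TTF.F
  T....
  T....
Step 4: 3 trees catch fire, 3 burn out
  .TTFT
  TTF..
  TF...
  T....
  T....
Step 5: 4 trees catch fire, 3 burn out
  .TF.F
  TF...
  F....
  T....
  T....
Step 6: 3 trees catch fire, 4 burn out
  .F...
  F....
  .....
  F....
  T....

.F...
F....
.....
F....
T....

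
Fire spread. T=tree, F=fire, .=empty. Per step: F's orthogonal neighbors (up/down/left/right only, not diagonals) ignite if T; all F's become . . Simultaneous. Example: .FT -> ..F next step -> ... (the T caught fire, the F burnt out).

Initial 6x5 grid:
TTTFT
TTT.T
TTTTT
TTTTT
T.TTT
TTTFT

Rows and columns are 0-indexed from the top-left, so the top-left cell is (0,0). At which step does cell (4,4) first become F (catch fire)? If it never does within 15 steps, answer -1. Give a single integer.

Step 1: cell (4,4)='T' (+5 fires, +2 burnt)
Step 2: cell (4,4)='F' (+7 fires, +5 burnt)
  -> target ignites at step 2
Step 3: cell (4,4)='.' (+8 fires, +7 burnt)
Step 4: cell (4,4)='.' (+4 fires, +8 burnt)
Step 5: cell (4,4)='.' (+2 fires, +4 burnt)
Step 6: cell (4,4)='.' (+0 fires, +2 burnt)
  fire out at step 6

2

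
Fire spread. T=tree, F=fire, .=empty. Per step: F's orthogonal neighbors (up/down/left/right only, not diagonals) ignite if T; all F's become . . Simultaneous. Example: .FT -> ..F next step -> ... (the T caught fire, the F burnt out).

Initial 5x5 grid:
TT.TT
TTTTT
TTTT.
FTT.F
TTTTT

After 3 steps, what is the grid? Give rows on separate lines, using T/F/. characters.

Step 1: 4 trees catch fire, 2 burn out
  TT.TT
  TTTTT
  FTTT.
  .FT..
  FTTTF
Step 2: 5 trees catch fire, 4 burn out
  TT.TT
  FTTTT
  .FTT.
  ..F..
  .FTF.
Step 3: 4 trees catch fire, 5 burn out
  FT.TT
  .FTTT
  ..FT.
  .....
  ..F..

FT.TT
.FTTT
..FT.
.....
..F..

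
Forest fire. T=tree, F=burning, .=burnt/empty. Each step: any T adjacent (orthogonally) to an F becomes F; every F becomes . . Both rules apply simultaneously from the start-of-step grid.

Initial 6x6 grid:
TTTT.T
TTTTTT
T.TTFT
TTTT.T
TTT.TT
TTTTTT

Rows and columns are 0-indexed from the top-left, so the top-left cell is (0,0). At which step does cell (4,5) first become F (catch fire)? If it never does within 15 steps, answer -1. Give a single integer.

Step 1: cell (4,5)='T' (+3 fires, +1 burnt)
Step 2: cell (4,5)='T' (+5 fires, +3 burnt)
Step 3: cell (4,5)='F' (+5 fires, +5 burnt)
  -> target ignites at step 3
Step 4: cell (4,5)='.' (+6 fires, +5 burnt)
Step 5: cell (4,5)='.' (+6 fires, +6 burnt)
Step 6: cell (4,5)='.' (+5 fires, +6 burnt)
Step 7: cell (4,5)='.' (+1 fires, +5 burnt)
Step 8: cell (4,5)='.' (+0 fires, +1 burnt)
  fire out at step 8

3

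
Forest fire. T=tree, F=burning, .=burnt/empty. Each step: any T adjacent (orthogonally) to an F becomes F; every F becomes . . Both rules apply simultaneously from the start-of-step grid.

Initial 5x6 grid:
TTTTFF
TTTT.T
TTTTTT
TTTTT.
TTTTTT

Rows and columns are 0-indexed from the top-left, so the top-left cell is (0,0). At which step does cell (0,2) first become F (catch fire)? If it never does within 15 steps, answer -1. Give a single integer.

Step 1: cell (0,2)='T' (+2 fires, +2 burnt)
Step 2: cell (0,2)='F' (+3 fires, +2 burnt)
  -> target ignites at step 2
Step 3: cell (0,2)='.' (+4 fires, +3 burnt)
Step 4: cell (0,2)='.' (+5 fires, +4 burnt)
Step 5: cell (0,2)='.' (+5 fires, +5 burnt)
Step 6: cell (0,2)='.' (+4 fires, +5 burnt)
Step 7: cell (0,2)='.' (+2 fires, +4 burnt)
Step 8: cell (0,2)='.' (+1 fires, +2 burnt)
Step 9: cell (0,2)='.' (+0 fires, +1 burnt)
  fire out at step 9

2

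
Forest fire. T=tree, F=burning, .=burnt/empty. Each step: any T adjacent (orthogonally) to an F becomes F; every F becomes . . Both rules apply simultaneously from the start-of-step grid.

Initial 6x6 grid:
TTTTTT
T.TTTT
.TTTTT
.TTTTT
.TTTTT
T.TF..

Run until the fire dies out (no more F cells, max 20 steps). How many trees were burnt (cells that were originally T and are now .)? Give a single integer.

Step 1: +2 fires, +1 burnt (F count now 2)
Step 2: +3 fires, +2 burnt (F count now 3)
Step 3: +5 fires, +3 burnt (F count now 5)
Step 4: +5 fires, +5 burnt (F count now 5)
Step 5: +5 fires, +5 burnt (F count now 5)
Step 6: +3 fires, +5 burnt (F count now 3)
Step 7: +2 fires, +3 burnt (F count now 2)
Step 8: +1 fires, +2 burnt (F count now 1)
Step 9: +1 fires, +1 burnt (F count now 1)
Step 10: +0 fires, +1 burnt (F count now 0)
Fire out after step 10
Initially T: 28, now '.': 35
Total burnt (originally-T cells now '.'): 27

Answer: 27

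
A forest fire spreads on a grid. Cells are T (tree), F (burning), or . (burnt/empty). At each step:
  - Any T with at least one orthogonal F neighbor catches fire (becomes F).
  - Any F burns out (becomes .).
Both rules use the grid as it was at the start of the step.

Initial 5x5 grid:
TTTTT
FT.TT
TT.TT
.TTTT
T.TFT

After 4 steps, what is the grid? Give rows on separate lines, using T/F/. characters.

Step 1: 6 trees catch fire, 2 burn out
  FTTTT
  .F.TT
  FT.TT
  .TTFT
  T.F.F
Step 2: 5 trees catch fire, 6 burn out
  .FTTT
  ...TT
  .F.FT
  .TF.F
  T....
Step 3: 4 trees catch fire, 5 burn out
  ..FTT
  ...FT
  ....F
  .F...
  T....
Step 4: 2 trees catch fire, 4 burn out
  ...FT
  ....F
  .....
  .....
  T....

...FT
....F
.....
.....
T....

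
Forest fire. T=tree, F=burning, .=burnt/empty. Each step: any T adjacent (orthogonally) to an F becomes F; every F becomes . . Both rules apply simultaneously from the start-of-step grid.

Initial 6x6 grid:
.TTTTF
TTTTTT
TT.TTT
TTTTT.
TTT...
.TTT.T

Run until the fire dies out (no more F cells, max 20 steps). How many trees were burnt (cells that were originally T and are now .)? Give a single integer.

Step 1: +2 fires, +1 burnt (F count now 2)
Step 2: +3 fires, +2 burnt (F count now 3)
Step 3: +3 fires, +3 burnt (F count now 3)
Step 4: +4 fires, +3 burnt (F count now 4)
Step 5: +2 fires, +4 burnt (F count now 2)
Step 6: +3 fires, +2 burnt (F count now 3)
Step 7: +3 fires, +3 burnt (F count now 3)
Step 8: +3 fires, +3 burnt (F count now 3)
Step 9: +3 fires, +3 burnt (F count now 3)
Step 10: +0 fires, +3 burnt (F count now 0)
Fire out after step 10
Initially T: 27, now '.': 35
Total burnt (originally-T cells now '.'): 26

Answer: 26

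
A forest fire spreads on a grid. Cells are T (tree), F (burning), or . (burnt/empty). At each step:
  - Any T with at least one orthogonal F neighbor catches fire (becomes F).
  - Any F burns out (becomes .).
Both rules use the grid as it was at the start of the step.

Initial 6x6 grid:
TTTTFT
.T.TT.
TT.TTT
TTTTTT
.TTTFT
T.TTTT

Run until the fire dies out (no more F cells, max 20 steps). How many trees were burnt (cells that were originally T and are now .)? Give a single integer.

Answer: 27

Derivation:
Step 1: +7 fires, +2 burnt (F count now 7)
Step 2: +8 fires, +7 burnt (F count now 8)
Step 3: +6 fires, +8 burnt (F count now 6)
Step 4: +3 fires, +6 burnt (F count now 3)
Step 5: +2 fires, +3 burnt (F count now 2)
Step 6: +1 fires, +2 burnt (F count now 1)
Step 7: +0 fires, +1 burnt (F count now 0)
Fire out after step 7
Initially T: 28, now '.': 35
Total burnt (originally-T cells now '.'): 27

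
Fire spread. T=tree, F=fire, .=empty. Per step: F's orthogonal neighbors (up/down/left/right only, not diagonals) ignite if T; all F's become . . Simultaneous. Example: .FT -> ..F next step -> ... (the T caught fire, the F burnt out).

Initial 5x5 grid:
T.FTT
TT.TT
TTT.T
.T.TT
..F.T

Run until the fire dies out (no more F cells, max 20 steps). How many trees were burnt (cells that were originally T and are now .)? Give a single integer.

Step 1: +1 fires, +2 burnt (F count now 1)
Step 2: +2 fires, +1 burnt (F count now 2)
Step 3: +1 fires, +2 burnt (F count now 1)
Step 4: +1 fires, +1 burnt (F count now 1)
Step 5: +1 fires, +1 burnt (F count now 1)
Step 6: +2 fires, +1 burnt (F count now 2)
Step 7: +0 fires, +2 burnt (F count now 0)
Fire out after step 7
Initially T: 15, now '.': 18
Total burnt (originally-T cells now '.'): 8

Answer: 8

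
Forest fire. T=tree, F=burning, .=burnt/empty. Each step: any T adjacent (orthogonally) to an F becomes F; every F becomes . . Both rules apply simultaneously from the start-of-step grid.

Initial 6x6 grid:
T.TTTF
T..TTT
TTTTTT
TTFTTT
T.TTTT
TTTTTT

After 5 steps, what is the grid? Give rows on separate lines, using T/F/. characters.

Step 1: 6 trees catch fire, 2 burn out
  T.TTF.
  T..TTF
  TTFTTT
  TF.FTT
  T.FTTT
  TTTTTT
Step 2: 9 trees catch fire, 6 burn out
  T.TF..
  T..TF.
  TF.FTF
  F...FT
  T..FTT
  TTFTTT
Step 3: 9 trees catch fire, 9 burn out
  T.F...
  T..F..
  F...F.
  .....F
  F...FT
  TF.FTT
Step 4: 4 trees catch fire, 9 burn out
  T.....
  F.....
  ......
  ......
  .....F
  F...FT
Step 5: 2 trees catch fire, 4 burn out
  F.....
  ......
  ......
  ......
  ......
  .....F

F.....
......
......
......
......
.....F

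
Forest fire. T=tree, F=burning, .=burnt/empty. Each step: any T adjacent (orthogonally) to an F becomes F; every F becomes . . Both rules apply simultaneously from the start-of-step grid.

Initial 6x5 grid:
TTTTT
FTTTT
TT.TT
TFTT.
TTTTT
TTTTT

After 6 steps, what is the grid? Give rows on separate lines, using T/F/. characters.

Step 1: 7 trees catch fire, 2 burn out
  FTTTT
  .FTTT
  FF.TT
  F.FT.
  TFTTT
  TTTTT
Step 2: 6 trees catch fire, 7 burn out
  .FTTT
  ..FTT
  ...TT
  ...F.
  F.FTT
  TFTTT
Step 3: 6 trees catch fire, 6 burn out
  ..FTT
  ...FT
  ...FT
  .....
  ...FT
  F.FTT
Step 4: 5 trees catch fire, 6 burn out
  ...FT
  ....F
  ....F
  .....
  ....F
  ...FT
Step 5: 2 trees catch fire, 5 burn out
  ....F
  .....
  .....
  .....
  .....
  ....F
Step 6: 0 trees catch fire, 2 burn out
  .....
  .....
  .....
  .....
  .....
  .....

.....
.....
.....
.....
.....
.....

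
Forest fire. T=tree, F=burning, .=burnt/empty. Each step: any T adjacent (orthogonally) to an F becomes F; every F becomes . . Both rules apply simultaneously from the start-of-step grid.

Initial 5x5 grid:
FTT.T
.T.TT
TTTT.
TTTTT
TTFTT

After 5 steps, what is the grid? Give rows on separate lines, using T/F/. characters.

Step 1: 4 trees catch fire, 2 burn out
  .FT.T
  .T.TT
  TTTT.
  TTFTT
  TF.FT
Step 2: 7 trees catch fire, 4 burn out
  ..F.T
  .F.TT
  TTFT.
  TF.FT
  F...F
Step 3: 4 trees catch fire, 7 burn out
  ....T
  ...TT
  TF.F.
  F...F
  .....
Step 4: 2 trees catch fire, 4 burn out
  ....T
  ...FT
  F....
  .....
  .....
Step 5: 1 trees catch fire, 2 burn out
  ....T
  ....F
  .....
  .....
  .....

....T
....F
.....
.....
.....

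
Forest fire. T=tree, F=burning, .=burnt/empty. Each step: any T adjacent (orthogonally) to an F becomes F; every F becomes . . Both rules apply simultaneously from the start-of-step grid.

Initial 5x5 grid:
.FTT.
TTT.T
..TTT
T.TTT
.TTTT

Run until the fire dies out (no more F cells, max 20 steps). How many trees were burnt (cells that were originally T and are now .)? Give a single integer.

Step 1: +2 fires, +1 burnt (F count now 2)
Step 2: +3 fires, +2 burnt (F count now 3)
Step 3: +1 fires, +3 burnt (F count now 1)
Step 4: +2 fires, +1 burnt (F count now 2)
Step 5: +3 fires, +2 burnt (F count now 3)
Step 6: +4 fires, +3 burnt (F count now 4)
Step 7: +1 fires, +4 burnt (F count now 1)
Step 8: +0 fires, +1 burnt (F count now 0)
Fire out after step 8
Initially T: 17, now '.': 24
Total burnt (originally-T cells now '.'): 16

Answer: 16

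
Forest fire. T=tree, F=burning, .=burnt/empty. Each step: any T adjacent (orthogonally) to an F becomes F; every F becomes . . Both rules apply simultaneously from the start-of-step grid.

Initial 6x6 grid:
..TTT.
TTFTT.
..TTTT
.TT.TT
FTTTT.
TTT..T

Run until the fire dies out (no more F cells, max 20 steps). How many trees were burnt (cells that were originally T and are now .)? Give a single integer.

Answer: 22

Derivation:
Step 1: +6 fires, +2 burnt (F count now 6)
Step 2: +8 fires, +6 burnt (F count now 8)
Step 3: +4 fires, +8 burnt (F count now 4)
Step 4: +3 fires, +4 burnt (F count now 3)
Step 5: +1 fires, +3 burnt (F count now 1)
Step 6: +0 fires, +1 burnt (F count now 0)
Fire out after step 6
Initially T: 23, now '.': 35
Total burnt (originally-T cells now '.'): 22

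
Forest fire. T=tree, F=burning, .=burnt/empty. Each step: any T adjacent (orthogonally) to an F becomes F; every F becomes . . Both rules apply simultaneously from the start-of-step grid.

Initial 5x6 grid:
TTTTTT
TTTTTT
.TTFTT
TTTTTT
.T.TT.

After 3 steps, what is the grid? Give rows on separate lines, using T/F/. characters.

Step 1: 4 trees catch fire, 1 burn out
  TTTTTT
  TTTFTT
  .TF.FT
  TTTFTT
  .T.TT.
Step 2: 8 trees catch fire, 4 burn out
  TTTFTT
  TTF.FT
  .F...F
  TTF.FT
  .T.FT.
Step 3: 7 trees catch fire, 8 burn out
  TTF.FT
  TF...F
  ......
  TF...F
  .T..F.

TTF.FT
TF...F
......
TF...F
.T..F.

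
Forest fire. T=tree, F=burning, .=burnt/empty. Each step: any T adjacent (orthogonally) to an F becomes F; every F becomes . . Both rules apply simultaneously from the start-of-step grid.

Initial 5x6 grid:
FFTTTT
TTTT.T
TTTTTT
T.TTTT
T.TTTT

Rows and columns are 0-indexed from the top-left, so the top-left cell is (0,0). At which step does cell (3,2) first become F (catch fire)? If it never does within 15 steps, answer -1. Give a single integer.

Step 1: cell (3,2)='T' (+3 fires, +2 burnt)
Step 2: cell (3,2)='T' (+4 fires, +3 burnt)
Step 3: cell (3,2)='T' (+4 fires, +4 burnt)
Step 4: cell (3,2)='F' (+4 fires, +4 burnt)
  -> target ignites at step 4
Step 5: cell (3,2)='.' (+4 fires, +4 burnt)
Step 6: cell (3,2)='.' (+3 fires, +4 burnt)
Step 7: cell (3,2)='.' (+2 fires, +3 burnt)
Step 8: cell (3,2)='.' (+1 fires, +2 burnt)
Step 9: cell (3,2)='.' (+0 fires, +1 burnt)
  fire out at step 9

4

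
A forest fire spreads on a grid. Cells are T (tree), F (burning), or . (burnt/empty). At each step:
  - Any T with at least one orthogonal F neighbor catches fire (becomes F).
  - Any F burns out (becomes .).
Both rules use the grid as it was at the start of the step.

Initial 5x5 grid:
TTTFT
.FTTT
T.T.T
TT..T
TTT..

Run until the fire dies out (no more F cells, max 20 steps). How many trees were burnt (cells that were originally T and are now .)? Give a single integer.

Step 1: +5 fires, +2 burnt (F count now 5)
Step 2: +3 fires, +5 burnt (F count now 3)
Step 3: +1 fires, +3 burnt (F count now 1)
Step 4: +1 fires, +1 burnt (F count now 1)
Step 5: +0 fires, +1 burnt (F count now 0)
Fire out after step 5
Initially T: 16, now '.': 19
Total burnt (originally-T cells now '.'): 10

Answer: 10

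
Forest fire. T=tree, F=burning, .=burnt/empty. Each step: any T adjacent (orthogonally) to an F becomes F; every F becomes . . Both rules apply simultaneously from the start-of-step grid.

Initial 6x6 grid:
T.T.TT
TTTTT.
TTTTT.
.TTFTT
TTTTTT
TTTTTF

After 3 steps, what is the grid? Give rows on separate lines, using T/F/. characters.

Step 1: 6 trees catch fire, 2 burn out
  T.T.TT
  TTTTT.
  TTTFT.
  .TF.FT
  TTTFTF
  TTTTF.
Step 2: 8 trees catch fire, 6 burn out
  T.T.TT
  TTTFT.
  TTF.F.
  .F...F
  TTF.F.
  TTTF..
Step 3: 5 trees catch fire, 8 burn out
  T.T.TT
  TTF.F.
  TF....
  ......
  TF....
  TTF...

T.T.TT
TTF.F.
TF....
......
TF....
TTF...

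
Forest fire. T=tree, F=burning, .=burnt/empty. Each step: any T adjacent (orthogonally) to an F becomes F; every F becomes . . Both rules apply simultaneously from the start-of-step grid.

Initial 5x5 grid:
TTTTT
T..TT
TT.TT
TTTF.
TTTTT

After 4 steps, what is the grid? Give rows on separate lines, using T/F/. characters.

Step 1: 3 trees catch fire, 1 burn out
  TTTTT
  T..TT
  TT.FT
  TTF..
  TTTFT
Step 2: 5 trees catch fire, 3 burn out
  TTTTT
  T..FT
  TT..F
  TF...
  TTF.F
Step 3: 5 trees catch fire, 5 burn out
  TTTFT
  T...F
  TF...
  F....
  TF...
Step 4: 4 trees catch fire, 5 burn out
  TTF.F
  T....
  F....
  .....
  F....

TTF.F
T....
F....
.....
F....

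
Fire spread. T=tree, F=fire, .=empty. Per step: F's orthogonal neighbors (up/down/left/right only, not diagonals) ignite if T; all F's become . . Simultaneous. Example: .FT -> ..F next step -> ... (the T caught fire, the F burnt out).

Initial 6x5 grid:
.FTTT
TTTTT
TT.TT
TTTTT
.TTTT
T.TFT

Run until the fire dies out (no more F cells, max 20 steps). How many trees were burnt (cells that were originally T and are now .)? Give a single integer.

Step 1: +5 fires, +2 burnt (F count now 5)
Step 2: +7 fires, +5 burnt (F count now 7)
Step 3: +8 fires, +7 burnt (F count now 8)
Step 4: +3 fires, +8 burnt (F count now 3)
Step 5: +0 fires, +3 burnt (F count now 0)
Fire out after step 5
Initially T: 24, now '.': 29
Total burnt (originally-T cells now '.'): 23

Answer: 23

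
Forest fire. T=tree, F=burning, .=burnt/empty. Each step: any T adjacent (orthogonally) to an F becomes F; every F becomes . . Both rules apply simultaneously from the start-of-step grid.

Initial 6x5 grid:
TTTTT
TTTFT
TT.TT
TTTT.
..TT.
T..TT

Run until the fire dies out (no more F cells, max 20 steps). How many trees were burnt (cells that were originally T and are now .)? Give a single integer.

Answer: 21

Derivation:
Step 1: +4 fires, +1 burnt (F count now 4)
Step 2: +5 fires, +4 burnt (F count now 5)
Step 3: +5 fires, +5 burnt (F count now 5)
Step 4: +5 fires, +5 burnt (F count now 5)
Step 5: +2 fires, +5 burnt (F count now 2)
Step 6: +0 fires, +2 burnt (F count now 0)
Fire out after step 6
Initially T: 22, now '.': 29
Total burnt (originally-T cells now '.'): 21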